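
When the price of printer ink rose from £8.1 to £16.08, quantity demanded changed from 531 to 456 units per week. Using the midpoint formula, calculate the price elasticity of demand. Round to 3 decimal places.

-0.230

%Δq = (456 − 531)/[(531 + 456)/2] = -75/493.5 ≈ -0.1520.
%Δp = (16.08 − 8.1)/[(8.1 + 16.08)/2] = 7.98/12.09 ≈ 0.6600.
Arc elasticity E = %Δq/%Δp ≈ -0.1520/0.6600 ≈ -0.230.
|E| < 1: demand is inelastic over this range.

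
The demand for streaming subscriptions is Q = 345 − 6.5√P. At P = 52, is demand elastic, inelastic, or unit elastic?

At P = 52, Q = 298.1278.
dQ/dP = −6.5/(2√P) = −6.5/(2·7.2111).
Point elasticity E = (dQ/dP)·(P/Q) = -0.4507 × 52/298.1278 ≈ -0.079.
|E| ≈ 0.079 < 1, so demand is inelastic.

inelastic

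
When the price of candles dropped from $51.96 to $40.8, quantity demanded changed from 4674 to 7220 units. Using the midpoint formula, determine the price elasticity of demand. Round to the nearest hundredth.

-1.78

%ΔQ = (7220 − 4674)/[(4674 + 7220)/2] = 2546/5947 ≈ 0.4281.
%Δp = (40.8 − 51.96)/[(51.96 + 40.8)/2] = -11.16/46.38 ≈ -0.2406.
Arc elasticity E = %ΔQ/%Δp ≈ 0.4281/-0.2406 ≈ -1.78.
|E| > 1: demand is elastic over this range.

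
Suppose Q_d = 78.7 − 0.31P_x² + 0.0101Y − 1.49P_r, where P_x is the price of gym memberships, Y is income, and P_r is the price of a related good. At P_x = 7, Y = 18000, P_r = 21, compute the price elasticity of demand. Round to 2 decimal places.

-0.14

Substituting, Q_d = 78.7 − 0.31(7)² + 0.0101(18000) − 1.49(21) = 78.7 − 15.19 + 181.8 − 31.29 = 214.02.
∂Q_d/∂P_x = −2·0.31·P_x = -4.34, so E_p = -4.34·(7/214.02) ≈ -0.14.
|E_p| < 1: demand is inelastic.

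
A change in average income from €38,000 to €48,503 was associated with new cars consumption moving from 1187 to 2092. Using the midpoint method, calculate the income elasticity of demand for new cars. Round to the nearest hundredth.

2.27

%ΔQ = (2092 − 1187)/[(1187+2092)/2] = 905/1639.5 ≈ 0.5520.
%ΔI = (48,503 − 38,000)/[(38,000+48,503)/2] = 10503/43251.5 ≈ 0.2428.
E_I = %ΔQ/%ΔI ≈ 2.27.
E_I > 1: normal good (luxury).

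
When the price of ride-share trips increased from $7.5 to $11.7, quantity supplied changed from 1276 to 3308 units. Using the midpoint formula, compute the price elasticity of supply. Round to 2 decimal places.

2.03

%ΔQ = (3308 − 1276)/[(1276 + 3308)/2] = 2032/2292 ≈ 0.8866.
%ΔP = (11.7 − 7.5)/[(7.5 + 11.7)/2] = 4.2/9.6 ≈ 0.4375.
Arc elasticity E = %ΔQ/%ΔP ≈ 0.8866/0.4375 ≈ 2.03.
|E| > 1: supply is elastic over this range.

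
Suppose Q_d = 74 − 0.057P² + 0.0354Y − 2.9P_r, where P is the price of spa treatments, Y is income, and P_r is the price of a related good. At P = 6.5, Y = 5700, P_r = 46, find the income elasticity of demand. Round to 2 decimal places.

Evaluating quantity at (P, Y, P_r) gives Q_d = 74 − 0.057(6.5)² + 0.0354(5700) − 2.9(46) = 74 − 2.4083 + 201.78 − 133.4 = 139.9718.
∂Q_d/∂Y = +0.0354, so E_I = 0.0354·(5700/139.9718) ≈ 1.44.
E_I > 1: normal good (luxury).

1.44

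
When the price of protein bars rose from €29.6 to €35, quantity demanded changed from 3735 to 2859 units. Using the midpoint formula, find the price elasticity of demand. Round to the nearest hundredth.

%Δq = (2859 − 3735)/[(3735 + 2859)/2] = -876/3297 ≈ -0.2657.
%Δp = (35 − 29.6)/[(29.6 + 35)/2] = 5.4/32.3 ≈ 0.1672.
Arc elasticity E = %Δq/%Δp ≈ -0.2657/0.1672 ≈ -1.59.
|E| > 1: demand is elastic over this range.

-1.59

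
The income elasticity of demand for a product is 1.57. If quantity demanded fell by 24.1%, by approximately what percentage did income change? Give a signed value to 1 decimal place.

%ΔQ ≈ E × %ΔI ⇒ %ΔI = %ΔQ / E = (-24.1%)/(1.57) ≈ -15.4%.

-15.4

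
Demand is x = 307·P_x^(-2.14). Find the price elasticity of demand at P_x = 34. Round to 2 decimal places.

-2.14

For a Cobb–Douglas (constant-elasticity) form x = A·P_x^α·…, the elasticity with respect to P_x equals the exponent α at every point.
Here the exponent on P_x is -2.14, so the price elasticity of demand is -2.14.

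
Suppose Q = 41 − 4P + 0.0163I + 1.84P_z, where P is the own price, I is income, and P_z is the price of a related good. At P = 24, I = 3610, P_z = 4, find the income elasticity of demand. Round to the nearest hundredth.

Q = 41 − 4(24) + 0.0163(3610) + 1.84(4) = 41 − 96 + 58.843 + 7.36 = 11.203.
∂Q/∂I = +0.0163, so E_I = 0.0163·(3610/11.203) ≈ 5.25.
E_I > 1: normal good (luxury).

5.25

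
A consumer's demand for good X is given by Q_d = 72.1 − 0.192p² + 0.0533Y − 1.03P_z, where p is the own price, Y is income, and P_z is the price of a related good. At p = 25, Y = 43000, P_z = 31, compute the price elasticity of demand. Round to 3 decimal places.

Q_d = 72.1 − 0.192(25)² + 0.0533(43000) − 1.03(31) = 72.1 − 120 + 2291.9 − 31.93 = 2212.07.
∂Q_d/∂p = −2·0.192·p = -9.6, so E_p = -9.6·(25/2212.07) ≈ -0.108.
|E_p| < 1: demand is inelastic.

-0.108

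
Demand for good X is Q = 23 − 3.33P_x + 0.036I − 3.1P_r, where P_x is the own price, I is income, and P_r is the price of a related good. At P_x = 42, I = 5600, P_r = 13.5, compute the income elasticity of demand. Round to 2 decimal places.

4.70

Substituting, Q = 23 − 3.33(42) + 0.036(5600) − 3.1(13.5) = 23 − 139.86 + 201.6 − 41.85 = 42.89.
∂Q/∂I = +0.036, so E_I = 0.036·(5600/42.89) ≈ 4.70.
E_I > 1: normal good (luxury).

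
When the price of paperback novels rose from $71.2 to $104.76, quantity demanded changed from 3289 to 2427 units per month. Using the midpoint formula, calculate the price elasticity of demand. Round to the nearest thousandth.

-0.791

%Δq = (2427 − 3289)/[(3289 + 2427)/2] = -862/2858 ≈ -0.3016.
%ΔP = (104.76 − 71.2)/[(71.2 + 104.76)/2] = 33.56/87.98 ≈ 0.3815.
Arc elasticity E = %Δq/%ΔP ≈ -0.3016/0.3815 ≈ -0.791.
|E| < 1: demand is inelastic over this range.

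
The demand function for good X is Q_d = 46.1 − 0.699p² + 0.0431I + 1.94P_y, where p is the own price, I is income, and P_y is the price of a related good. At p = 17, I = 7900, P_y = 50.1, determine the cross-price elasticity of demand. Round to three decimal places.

Substituting, Q_d = 46.1 − 0.699(17)² + 0.0431(7900) + 1.94(50.1) = 46.1 − 202.011 + 340.49 + 97.194 = 281.773.
∂Q_d/∂P_y = +1.94, so E_xy = 1.94·(50.1/281.773) ≈ 0.345.
E_xy > 0: the goods are substitutes.

0.345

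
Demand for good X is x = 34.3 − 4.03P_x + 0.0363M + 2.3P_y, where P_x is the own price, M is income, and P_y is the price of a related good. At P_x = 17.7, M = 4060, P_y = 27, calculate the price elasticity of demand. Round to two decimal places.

-0.41

First evaluate x: 34.3 − 4.03(17.7) + 0.0363(4060) + 2.3(27) = 34.3 − 71.331 + 147.378 + 62.1 = 172.447.
∂x/∂P_x = −4.03, so E_p = (−4.03)·(17.7/172.447) ≈ -0.41.
|E_p| < 1: demand is inelastic.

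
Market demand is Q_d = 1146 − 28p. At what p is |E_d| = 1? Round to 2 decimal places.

For linear demand Q_d = a − bp, E = −bp/(a − bp). |E| = 1 ⇒ bp = a − bp ⇒ p = a/(2b).
p = 1146/(2·28) ≈ 20.46.

20.46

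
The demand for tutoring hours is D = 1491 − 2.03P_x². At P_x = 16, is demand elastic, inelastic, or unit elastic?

At P_x = 16, D = 971.32.
dD/dP_x = −2·2.03·P_x = −64.96.
Point elasticity E = (dD/dP_x)·(P_x/D) = -64.96 × 16/971.32 ≈ -1.070.
|E| ≈ 1.070 > 1, so demand is elastic.

elastic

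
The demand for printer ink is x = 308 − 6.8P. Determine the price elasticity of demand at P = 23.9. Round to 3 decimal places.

-1.117

At P = 23.9, x = 145.48.
dx/dP = −6.8.
Point elasticity E = (dx/dP)·(P/x) = -6.8 × 23.9/145.48 ≈ -1.117.
|E| > 1, so demand is elastic at this price.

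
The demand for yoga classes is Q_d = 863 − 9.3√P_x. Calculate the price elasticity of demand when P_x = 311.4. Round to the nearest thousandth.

-0.117

At P_x = 311.4, Q_d = 698.8873.
dQ_d/dP_x = −9.3/(2√P_x) = −9.3/(2·17.6465).
Point elasticity E = (dQ_d/dP_x)·(P_x/Q_d) = -0.2635 × 311.4/698.8873 ≈ -0.117.
|E| < 1, so demand is inelastic at this price.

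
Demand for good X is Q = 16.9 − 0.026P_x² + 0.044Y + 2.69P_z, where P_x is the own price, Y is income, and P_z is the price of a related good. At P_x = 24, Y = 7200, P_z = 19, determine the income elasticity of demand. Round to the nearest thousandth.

0.857

Substituting, Q = 16.9 − 0.026(24)² + 0.044(7200) + 2.69(19) = 16.9 − 14.976 + 316.8 + 51.11 = 369.834.
∂Q/∂Y = +0.044, so E_I = 0.044·(7200/369.834) ≈ 0.857.
E_I ∈ (0,1): normal good (necessity).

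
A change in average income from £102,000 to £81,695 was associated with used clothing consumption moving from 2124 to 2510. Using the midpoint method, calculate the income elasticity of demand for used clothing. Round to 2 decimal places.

%ΔQ = (2510 − 2124)/[(2124+2510)/2] = 386/2317 ≈ 0.1666.
%ΔM = (81,695 − 102,000)/[(102,000+81,695)/2] = -20305/91847.5 ≈ -0.2211.
E_I = %ΔQ/%ΔM ≈ -0.75.
E_I < 0: inferior good.

-0.75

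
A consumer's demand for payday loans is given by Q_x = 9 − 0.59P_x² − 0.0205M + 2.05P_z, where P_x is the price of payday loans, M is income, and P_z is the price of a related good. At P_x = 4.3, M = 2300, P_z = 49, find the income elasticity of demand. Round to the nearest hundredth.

-0.92

Evaluating quantity at (P_x, M, P_z) gives Q_x = 9 − 0.59(4.3)² − 0.0205(2300) + 2.05(49) = 9 − 10.9091 − 47.15 + 100.45 = 51.3909.
∂Q_x/∂M = −0.0205, so E_I = -0.0205·(2300/51.3909) ≈ -0.92.
E_I < 0: inferior good.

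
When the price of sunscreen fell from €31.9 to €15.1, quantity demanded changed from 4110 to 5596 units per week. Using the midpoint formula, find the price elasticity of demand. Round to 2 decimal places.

%ΔQ = (5596 − 4110)/[(4110 + 5596)/2] = 1486/4853 ≈ 0.3062.
%Δp = (15.1 − 31.9)/[(31.9 + 15.1)/2] = -16.8/23.5 ≈ -0.7149.
Arc elasticity E = %ΔQ/%Δp ≈ 0.3062/-0.7149 ≈ -0.43.
|E| < 1: demand is inelastic over this range.

-0.43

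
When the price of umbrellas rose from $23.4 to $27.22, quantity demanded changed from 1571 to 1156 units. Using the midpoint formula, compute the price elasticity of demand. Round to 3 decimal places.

-2.017

%ΔQ = (1156 − 1571)/[(1571 + 1156)/2] = -415/1363.5 ≈ -0.3044.
%Δp = (27.22 − 23.4)/[(23.4 + 27.22)/2] = 3.82/25.31 ≈ 0.1509.
Arc elasticity E = %ΔQ/%Δp ≈ -0.3044/0.1509 ≈ -2.017.
|E| > 1: demand is elastic over this range.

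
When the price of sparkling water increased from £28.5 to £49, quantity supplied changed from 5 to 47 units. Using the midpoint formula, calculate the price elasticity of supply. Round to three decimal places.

3.053

%ΔQ = (47 − 5)/[(5 + 47)/2] = 42/26 ≈ 1.6154.
%ΔP = (49 − 28.5)/[(28.5 + 49)/2] = 20.5/38.75 ≈ 0.5290.
Arc elasticity E = %ΔQ/%ΔP ≈ 1.6154/0.5290 ≈ 3.053.
|E| > 1: supply is elastic over this range.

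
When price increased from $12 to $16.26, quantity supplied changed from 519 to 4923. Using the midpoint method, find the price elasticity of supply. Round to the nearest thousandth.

5.368

%Δq = (4923 − 519)/[(519 + 4923)/2] = 4404/2721 ≈ 1.6185.
%Δp = (16.26 − 12)/[(12 + 16.26)/2] = 4.26/14.13 ≈ 0.3015.
Arc elasticity E = %Δq/%Δp ≈ 1.6185/0.3015 ≈ 5.368.
|E| > 1: supply is elastic over this range.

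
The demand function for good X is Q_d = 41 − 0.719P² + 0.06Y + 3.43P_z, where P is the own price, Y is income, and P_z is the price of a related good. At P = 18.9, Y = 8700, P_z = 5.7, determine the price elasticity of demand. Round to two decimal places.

First evaluate Q_d: 41 − 0.719(18.9)² + 0.06(8700) + 3.43(5.7) = 41 − 256.834 + 522 + 19.551 = 325.717.
∂Q_d/∂P = −2·0.719·P = -27.1782, so E_p = -27.1782·(18.9/325.717) ≈ -1.58.
|E_p| > 1: demand is elastic.

-1.58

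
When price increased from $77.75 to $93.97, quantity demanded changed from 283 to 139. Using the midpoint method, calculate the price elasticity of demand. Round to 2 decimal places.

-3.61

%Δq = (139 − 283)/[(283 + 139)/2] = -144/211 ≈ -0.6825.
%Δp = (93.97 − 77.75)/[(77.75 + 93.97)/2] = 16.22/85.86 ≈ 0.1889.
Arc elasticity E = %Δq/%Δp ≈ -0.6825/0.1889 ≈ -3.61.
|E| > 1: demand is elastic over this range.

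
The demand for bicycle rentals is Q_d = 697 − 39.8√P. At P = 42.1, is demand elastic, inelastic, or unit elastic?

inelastic

At P = 42.1, Q_d = 438.7596.
dQ_d/dP = −39.8/(2√P) = −39.8/(2·6.4885).
Point elasticity E = (dQ_d/dP)·(P/Q_d) = -3.067 × 42.1/438.7596 ≈ -0.294.
|E| ≈ 0.294 < 1, so demand is inelastic.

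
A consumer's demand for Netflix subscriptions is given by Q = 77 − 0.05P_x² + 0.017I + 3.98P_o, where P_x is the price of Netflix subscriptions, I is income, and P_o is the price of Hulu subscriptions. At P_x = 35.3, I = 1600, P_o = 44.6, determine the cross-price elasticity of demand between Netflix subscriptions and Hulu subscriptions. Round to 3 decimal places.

Evaluating quantity at (P_x, I, P_o) gives Q = 77 − 0.05(35.3)² + 0.017(1600) + 3.98(44.6) = 77 − 62.3045 + 27.2 + 177.508 = 219.4035.
∂Q/∂P_o = +3.98, so E_xy = 3.98·(44.6/219.4035) ≈ 0.809.
E_xy > 0: the goods are substitutes.

0.809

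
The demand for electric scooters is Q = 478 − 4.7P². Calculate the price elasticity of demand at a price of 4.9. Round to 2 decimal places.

-0.62

At P = 4.9, Q = 365.153.
dQ/dP = −2·4.7·P = −46.06.
Point elasticity E = (dQ/dP)·(P/Q) = -46.06 × 4.9/365.153 ≈ -0.62.
|E| < 1, so demand is inelastic at this price.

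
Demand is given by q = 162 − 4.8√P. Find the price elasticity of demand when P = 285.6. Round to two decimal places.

At P = 285.6, q = 80.8814.
dq/dP = −4.8/(2√P) = −4.8/(2·16.8997).
Point elasticity E = (dq/dP)·(P/q) = -0.142 × 285.6/80.8814 ≈ -0.50.
|E| < 1, so demand is inelastic at this price.

-0.50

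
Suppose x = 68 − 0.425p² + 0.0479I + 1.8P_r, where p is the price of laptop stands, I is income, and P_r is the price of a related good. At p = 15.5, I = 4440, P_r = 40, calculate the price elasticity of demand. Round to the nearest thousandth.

-0.815

Evaluating quantity at (p, I, P_r) gives x = 68 − 0.425(15.5)² + 0.0479(4440) + 1.8(40) = 68 − 102.1063 + 212.676 + 72 = 250.5698.
∂x/∂p = −2·0.425·p = -13.175, so E_p = -13.175·(15.5/250.5698) ≈ -0.815.
|E_p| < 1: demand is inelastic.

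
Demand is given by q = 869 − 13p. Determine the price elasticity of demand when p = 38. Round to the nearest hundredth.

At p = 38, q = 375.
dq/dp = −13.
Point elasticity E = (dq/dp)·(p/q) = -13 × 38/375 ≈ -1.32.
|E| > 1, so demand is elastic at this price.

-1.32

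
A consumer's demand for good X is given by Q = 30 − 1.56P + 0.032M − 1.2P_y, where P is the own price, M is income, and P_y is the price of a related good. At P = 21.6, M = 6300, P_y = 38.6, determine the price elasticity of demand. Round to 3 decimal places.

-0.222

Substituting, Q = 30 − 1.56(21.6) + 0.032(6300) − 1.2(38.6) = 30 − 33.696 + 201.6 − 46.32 = 151.584.
∂Q/∂P = −1.56, so E_p = (−1.56)·(21.6/151.584) ≈ -0.222.
|E_p| < 1: demand is inelastic.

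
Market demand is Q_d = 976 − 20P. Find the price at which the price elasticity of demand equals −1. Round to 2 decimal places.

For linear demand Q_d = a − bP, E = −bP/(a − bP). |E| = 1 ⇒ bP = a − bP ⇒ P = a/(2b).
P = 976/(2·20) = 24.40.

24.40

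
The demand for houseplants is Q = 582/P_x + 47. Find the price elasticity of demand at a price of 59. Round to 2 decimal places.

-0.17

At P_x = 59, Q = 56.8644.
dQ/dP_x = −582/P_x² = −0.1672.
Point elasticity E = (dQ/dP_x)·(P_x/Q) = -0.1672 × 59/56.8644 ≈ -0.17.
|E| < 1, so demand is inelastic at this price.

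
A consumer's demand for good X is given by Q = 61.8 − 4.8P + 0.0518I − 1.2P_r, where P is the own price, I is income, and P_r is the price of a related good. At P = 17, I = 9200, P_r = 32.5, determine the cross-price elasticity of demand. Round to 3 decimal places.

First evaluate Q: 61.8 − 4.8(17) + 0.0518(9200) − 1.2(32.5) = 61.8 − 81.6 + 476.56 − 39 = 417.76.
∂Q/∂P_r = −1.2, so E_xy = -1.2·(32.5/417.76) ≈ -0.093.
E_xy < 0: the goods are complements.

-0.093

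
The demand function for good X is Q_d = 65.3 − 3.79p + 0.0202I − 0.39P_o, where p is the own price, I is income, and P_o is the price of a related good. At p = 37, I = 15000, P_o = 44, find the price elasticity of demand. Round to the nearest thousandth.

Substituting, Q_d = 65.3 − 3.79(37) + 0.0202(15000) − 0.39(44) = 65.3 − 140.23 + 303 − 17.16 = 210.91.
∂Q_d/∂p = −3.79, so E_p = (−3.79)·(37/210.91) ≈ -0.665.
|E_p| < 1: demand is inelastic.

-0.665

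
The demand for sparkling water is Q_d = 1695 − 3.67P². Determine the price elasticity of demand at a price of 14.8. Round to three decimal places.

-1.804

At P = 14.8, Q_d = 891.1232.
dQ_d/dP = −2·3.67·P = −108.632.
Point elasticity E = (dQ_d/dP)·(P/Q_d) = -108.632 × 14.8/891.1232 ≈ -1.804.
|E| > 1, so demand is elastic at this price.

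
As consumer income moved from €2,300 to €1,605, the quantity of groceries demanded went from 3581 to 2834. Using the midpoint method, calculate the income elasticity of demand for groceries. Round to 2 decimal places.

0.65

%ΔQ = (2834 − 3581)/[(3581+2834)/2] = -747/3207.5 ≈ -0.2329.
%ΔY = (1,605 − 2,300)/[(2,300+1,605)/2] = -695/1952.5 ≈ -0.3560.
E_I = %ΔQ/%ΔY ≈ 0.65.
E_I ∈ (0,1): normal good (necessity).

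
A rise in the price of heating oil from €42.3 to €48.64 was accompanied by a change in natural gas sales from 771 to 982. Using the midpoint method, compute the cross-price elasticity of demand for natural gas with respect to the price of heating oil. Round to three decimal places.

1.726

%ΔQ_x = (982 − 771)/[(771+982)/2] = 211/876.5 ≈ 0.2407.
%ΔP_y = (48.64 − 42.3)/[(42.3+48.64)/2] ≈ 0.1394.
E_xy = 0.2407/0.1394 ≈ 1.726.
E_xy > 0, so natural gas and heating oil are substitutes.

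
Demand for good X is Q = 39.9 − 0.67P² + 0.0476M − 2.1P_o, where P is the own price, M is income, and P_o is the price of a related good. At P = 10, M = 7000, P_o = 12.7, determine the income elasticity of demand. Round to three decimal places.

Q = 39.9 − 0.67(10)² + 0.0476(7000) − 2.1(12.7) = 39.9 − 67 + 333.2 − 26.67 = 279.43.
∂Q/∂M = +0.0476, so E_I = 0.0476·(7000/279.43) ≈ 1.192.
E_I > 1: normal good (luxury).

1.192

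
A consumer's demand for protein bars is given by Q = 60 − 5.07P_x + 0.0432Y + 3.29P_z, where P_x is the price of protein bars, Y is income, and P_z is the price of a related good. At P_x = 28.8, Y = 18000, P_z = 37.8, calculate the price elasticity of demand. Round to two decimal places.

First evaluate Q: 60 − 5.07(28.8) + 0.0432(18000) + 3.29(37.8) = 60 − 146.016 + 777.6 + 124.362 = 815.946.
∂Q/∂P_x = −5.07, so E_p = (−5.07)·(28.8/815.946) ≈ -0.18.
|E_p| < 1: demand is inelastic.

-0.18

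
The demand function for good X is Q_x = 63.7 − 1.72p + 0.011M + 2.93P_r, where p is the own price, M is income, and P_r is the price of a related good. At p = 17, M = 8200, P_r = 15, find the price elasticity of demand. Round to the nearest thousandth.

At the given point, Q_x = 63.7 − 1.72(17) + 0.011(8200) + 2.93(15) = 63.7 − 29.24 + 90.2 + 43.95 = 168.61.
∂Q_x/∂p = −1.72, so E_p = (−1.72)·(17/168.61) ≈ -0.173.
|E_p| < 1: demand is inelastic.

-0.173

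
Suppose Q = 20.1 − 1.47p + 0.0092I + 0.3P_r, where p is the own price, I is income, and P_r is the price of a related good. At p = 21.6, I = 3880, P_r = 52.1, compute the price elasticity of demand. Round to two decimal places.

Substituting, Q = 20.1 − 1.47(21.6) + 0.0092(3880) + 0.3(52.1) = 20.1 − 31.752 + 35.696 + 15.63 = 39.674.
∂Q/∂p = −1.47, so E_p = (−1.47)·(21.6/39.674) ≈ -0.80.
|E_p| < 1: demand is inelastic.

-0.80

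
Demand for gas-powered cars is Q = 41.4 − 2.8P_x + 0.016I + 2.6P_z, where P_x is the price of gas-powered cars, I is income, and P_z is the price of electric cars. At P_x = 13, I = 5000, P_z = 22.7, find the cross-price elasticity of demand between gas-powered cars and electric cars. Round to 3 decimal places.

Substituting, Q = 41.4 − 2.8(13) + 0.016(5000) + 2.6(22.7) = 41.4 − 36.4 + 80 + 59.02 = 144.02.
∂Q/∂P_z = +2.6, so E_xy = 2.6·(22.7/144.02) ≈ 0.410.
E_xy > 0: the goods are substitutes.

0.410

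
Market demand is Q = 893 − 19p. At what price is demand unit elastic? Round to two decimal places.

23.50

For linear demand Q = a − bp, E = −bp/(a − bp). |E| = 1 ⇒ bp = a − bp ⇒ p = a/(2b).
p = 893/(2·19) = 23.50.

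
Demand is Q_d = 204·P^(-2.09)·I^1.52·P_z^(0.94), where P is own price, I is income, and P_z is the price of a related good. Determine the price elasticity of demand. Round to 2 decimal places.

For a Cobb–Douglas (constant-elasticity) form Q_d = A·P^α·…, the elasticity with respect to P equals the exponent α at every point.
Here the exponent on P is -2.09, so the price elasticity of demand is -2.09.

-2.09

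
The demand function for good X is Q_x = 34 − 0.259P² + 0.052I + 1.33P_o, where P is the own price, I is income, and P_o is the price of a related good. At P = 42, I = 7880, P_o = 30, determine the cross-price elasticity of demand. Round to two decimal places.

Evaluating quantity at (P, I, P_o) gives Q_x = 34 − 0.259(42)² + 0.052(7880) + 1.33(30) = 34 − 456.876 + 409.76 + 39.9 = 26.784.
∂Q_x/∂P_o = +1.33, so E_xy = 1.33·(30/26.784) ≈ 1.49.
E_xy > 0: the goods are substitutes.

1.49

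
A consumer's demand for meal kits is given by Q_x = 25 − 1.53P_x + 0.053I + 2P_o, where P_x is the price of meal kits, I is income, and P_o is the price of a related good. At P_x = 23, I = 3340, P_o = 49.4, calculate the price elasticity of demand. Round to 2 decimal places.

Evaluating quantity at (P_x, I, P_o) gives Q_x = 25 − 1.53(23) + 0.053(3340) + 2(49.4) = 25 − 35.19 + 177.02 + 98.8 = 265.63.
∂Q_x/∂P_x = −1.53, so E_p = (−1.53)·(23/265.63) ≈ -0.13.
|E_p| < 1: demand is inelastic.

-0.13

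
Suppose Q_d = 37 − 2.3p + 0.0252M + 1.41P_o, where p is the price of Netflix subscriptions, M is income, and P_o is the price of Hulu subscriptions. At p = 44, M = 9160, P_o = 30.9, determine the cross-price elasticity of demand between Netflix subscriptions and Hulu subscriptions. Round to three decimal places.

0.207

Substituting, Q_d = 37 − 2.3(44) + 0.0252(9160) + 1.41(30.9) = 37 − 101.2 + 230.832 + 43.569 = 210.201.
∂Q_d/∂P_o = +1.41, so E_xy = 1.41·(30.9/210.201) ≈ 0.207.
E_xy > 0: the goods are substitutes.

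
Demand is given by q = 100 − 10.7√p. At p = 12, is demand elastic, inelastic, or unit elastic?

At p = 12, q = 62.9341.
dq/dp = −10.7/(2√p) = −10.7/(2·3.4641).
Point elasticity E = (dq/dp)·(p/q) = -1.5444 × 12/62.9341 ≈ -0.294.
|E| ≈ 0.294 < 1, so demand is inelastic.

inelastic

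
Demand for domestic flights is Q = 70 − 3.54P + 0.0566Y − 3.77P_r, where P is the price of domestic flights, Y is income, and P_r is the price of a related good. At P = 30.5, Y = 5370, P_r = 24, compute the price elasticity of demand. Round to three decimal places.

Q = 70 − 3.54(30.5) + 0.0566(5370) − 3.77(24) = 70 − 107.97 + 303.942 − 90.48 = 175.492.
∂Q/∂P = −3.54, so E_p = (−3.54)·(30.5/175.492) ≈ -0.615.
|E_p| < 1: demand is inelastic.

-0.615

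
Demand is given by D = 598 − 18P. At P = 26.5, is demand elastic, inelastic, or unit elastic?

At P = 26.5, D = 121.
dD/dP = −18.
Point elasticity E = (dD/dP)·(P/D) = -18 × 26.5/121 ≈ -3.942.
|E| ≈ 3.942 > 1, so demand is elastic.

elastic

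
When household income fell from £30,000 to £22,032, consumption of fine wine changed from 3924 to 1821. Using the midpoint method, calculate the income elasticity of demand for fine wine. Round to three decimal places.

2.390

%ΔQ = (1821 − 3924)/[(3924+1821)/2] = -2103/2872.5 ≈ -0.7321.
%ΔY = (22,032 − 30,000)/[(30,000+22,032)/2] = -7968/26016 ≈ -0.3063.
E_I = %ΔQ/%ΔY ≈ 2.390.
E_I > 1: normal good (luxury).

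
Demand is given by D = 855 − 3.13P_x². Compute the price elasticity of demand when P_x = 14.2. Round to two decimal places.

At P_x = 14.2, D = 223.8668.
dD/dP_x = −2·3.13·P_x = −88.892.
Point elasticity E = (dD/dP_x)·(P_x/D) = -88.892 × 14.2/223.8668 ≈ -5.64.
|E| > 1, so demand is elastic at this price.

-5.64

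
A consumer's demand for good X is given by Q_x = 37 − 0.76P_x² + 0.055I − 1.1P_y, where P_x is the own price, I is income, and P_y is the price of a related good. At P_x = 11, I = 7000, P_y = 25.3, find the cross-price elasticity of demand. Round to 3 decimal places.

-0.092

Q_x = 37 − 0.76(11)² + 0.055(7000) − 1.1(25.3) = 37 − 91.96 + 385 − 27.83 = 302.21.
∂Q_x/∂P_y = −1.1, so E_xy = -1.1·(25.3/302.21) ≈ -0.092.
E_xy < 0: the goods are complements.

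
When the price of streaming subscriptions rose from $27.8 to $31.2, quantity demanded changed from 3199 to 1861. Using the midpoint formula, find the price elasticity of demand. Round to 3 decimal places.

-4.589

%Δq = (1861 − 3199)/[(3199 + 1861)/2] = -1338/2530 ≈ -0.5289.
%ΔP = (31.2 − 27.8)/[(27.8 + 31.2)/2] = 3.4/29.5 ≈ 0.1153.
Arc elasticity E = %Δq/%ΔP ≈ -0.5289/0.1153 ≈ -4.589.
|E| > 1: demand is elastic over this range.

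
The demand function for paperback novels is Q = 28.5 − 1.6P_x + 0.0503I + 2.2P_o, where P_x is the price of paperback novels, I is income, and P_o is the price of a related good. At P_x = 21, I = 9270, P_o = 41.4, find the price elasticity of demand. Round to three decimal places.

-0.061

At the given point, Q = 28.5 − 1.6(21) + 0.0503(9270) + 2.2(41.4) = 28.5 − 33.6 + 466.281 + 91.08 = 552.261.
∂Q/∂P_x = −1.6, so E_p = (−1.6)·(21/552.261) ≈ -0.061.
|E_p| < 1: demand is inelastic.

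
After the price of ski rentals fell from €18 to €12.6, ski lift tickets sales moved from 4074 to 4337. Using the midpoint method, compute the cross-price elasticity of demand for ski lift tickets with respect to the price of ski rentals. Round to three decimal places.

%ΔQ_x = (4337 − 4074)/[(4074+4337)/2] = 263/4205.5 ≈ 0.0625.
%ΔP_y = (12.6 − 18)/[(18+12.6)/2] ≈ -0.3529.
E_xy = 0.0625/-0.3529 ≈ -0.177.
E_xy < 0, so ski lift tickets and ski rentals are complements.

-0.177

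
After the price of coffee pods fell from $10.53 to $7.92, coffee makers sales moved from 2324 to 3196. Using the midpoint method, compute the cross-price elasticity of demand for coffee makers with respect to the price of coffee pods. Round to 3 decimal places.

%ΔQ_x = (3196 − 2324)/[(2324+3196)/2] = 872/2760 ≈ 0.3159.
%ΔP_y = (7.92 − 10.53)/[(10.53+7.92)/2] ≈ -0.2829.
E_xy = 0.3159/-0.2829 ≈ -1.117.
E_xy < 0, so coffee makers and coffee pods are complements.

-1.117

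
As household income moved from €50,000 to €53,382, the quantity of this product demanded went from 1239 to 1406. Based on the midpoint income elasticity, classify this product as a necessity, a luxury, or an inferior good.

%ΔQ = (1406 − 1239)/[(1239+1406)/2] = 167/1322.5 ≈ 0.1263.
%ΔM = (53,382 − 50,000)/[(50,000+53,382)/2] = 3382/51691 ≈ 0.0654.
E_I = %ΔQ/%ΔM ≈ 1.930.
E_I > 1: normal good (luxury).

luxury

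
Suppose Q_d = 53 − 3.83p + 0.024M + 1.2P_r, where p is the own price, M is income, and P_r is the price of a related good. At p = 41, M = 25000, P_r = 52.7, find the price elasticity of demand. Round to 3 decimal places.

Q_d = 53 − 3.83(41) + 0.024(25000) + 1.2(52.7) = 53 − 157.03 + 600 + 63.24 = 559.21.
∂Q_d/∂p = −3.83, so E_p = (−3.83)·(41/559.21) ≈ -0.281.
|E_p| < 1: demand is inelastic.

-0.281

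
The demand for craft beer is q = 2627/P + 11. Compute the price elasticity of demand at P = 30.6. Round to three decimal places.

-0.886

At P = 30.6, q = 96.8497.
dq/dP = −2627/P² = −2.8055.
Point elasticity E = (dq/dP)·(P/q) = -2.8055 × 30.6/96.8497 ≈ -0.886.
|E| < 1, so demand is inelastic at this price.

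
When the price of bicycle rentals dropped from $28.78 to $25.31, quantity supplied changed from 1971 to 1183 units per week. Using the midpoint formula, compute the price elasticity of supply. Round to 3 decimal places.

3.895

%Δq = (1183 − 1971)/[(1971 + 1183)/2] = -788/1577 ≈ -0.4997.
%ΔP = (25.31 − 28.78)/[(28.78 + 25.31)/2] = -3.47/27.045 ≈ -0.1283.
Arc elasticity E = %Δq/%ΔP ≈ -0.4997/-0.1283 ≈ 3.895.
|E| > 1: supply is elastic over this range.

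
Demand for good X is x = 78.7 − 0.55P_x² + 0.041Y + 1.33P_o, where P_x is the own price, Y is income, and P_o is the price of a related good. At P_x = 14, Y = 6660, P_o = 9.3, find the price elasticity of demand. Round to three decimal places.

First evaluate x: 78.7 − 0.55(14)² + 0.041(6660) + 1.33(9.3) = 78.7 − 107.8 + 273.06 + 12.369 = 256.329.
∂x/∂P_x = −2·0.55·P_x = -15.4, so E_p = -15.4·(14/256.329) ≈ -0.841.
|E_p| < 1: demand is inelastic.

-0.841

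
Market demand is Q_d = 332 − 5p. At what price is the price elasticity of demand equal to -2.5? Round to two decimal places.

47.43

Set −bp/(a − bp) = −2.5 ⇒ bp = 2.5(a − bp) ⇒ bp(1+2.5) = 2.5·a.
p = 2.5·332/(5·3.5) ≈ 47.43.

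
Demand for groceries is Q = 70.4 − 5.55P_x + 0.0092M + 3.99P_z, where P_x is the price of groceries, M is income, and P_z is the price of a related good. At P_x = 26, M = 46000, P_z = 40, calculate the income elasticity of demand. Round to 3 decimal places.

First evaluate Q: 70.4 − 5.55(26) + 0.0092(46000) + 3.99(40) = 70.4 − 144.3 + 423.2 + 159.6 = 508.9.
∂Q/∂M = +0.0092, so E_I = 0.0092·(46000/508.9) ≈ 0.832.
E_I ∈ (0,1): normal good (necessity).

0.832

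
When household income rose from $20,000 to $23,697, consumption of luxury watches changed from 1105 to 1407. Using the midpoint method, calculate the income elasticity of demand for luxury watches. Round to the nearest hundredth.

%ΔQ = (1407 − 1105)/[(1105+1407)/2] = 302/1256 ≈ 0.2404.
%ΔM = (23,697 − 20,000)/[(20,000+23,697)/2] = 3697/21848.5 ≈ 0.1692.
E_I = %ΔQ/%ΔM ≈ 1.42.
E_I > 1: normal good (luxury).

1.42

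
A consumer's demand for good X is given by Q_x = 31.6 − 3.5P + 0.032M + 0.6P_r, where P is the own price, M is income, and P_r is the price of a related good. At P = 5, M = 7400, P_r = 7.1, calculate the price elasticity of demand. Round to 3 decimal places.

-0.069

Evaluating quantity at (P, M, P_r) gives Q_x = 31.6 − 3.5(5) + 0.032(7400) + 0.6(7.1) = 31.6 − 17.5 + 236.8 + 4.26 = 255.16.
∂Q_x/∂P = −3.5, so E_p = (−3.5)·(5/255.16) ≈ -0.069.
|E_p| < 1: demand is inelastic.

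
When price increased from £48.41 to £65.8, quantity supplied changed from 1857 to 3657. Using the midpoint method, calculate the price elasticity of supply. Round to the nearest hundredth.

%ΔQ = (3657 − 1857)/[(1857 + 3657)/2] = 1800/2757 ≈ 0.6529.
%ΔP = (65.8 − 48.41)/[(48.41 + 65.8)/2] = 17.39/57.105 ≈ 0.3045.
Arc elasticity E = %ΔQ/%ΔP ≈ 0.6529/0.3045 ≈ 2.14.
|E| > 1: supply is elastic over this range.

2.14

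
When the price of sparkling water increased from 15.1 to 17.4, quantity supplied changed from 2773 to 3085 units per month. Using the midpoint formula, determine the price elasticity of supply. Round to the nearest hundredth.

%Δq = (3085 − 2773)/[(2773 + 3085)/2] = 312/2929 ≈ 0.1065.
%ΔP = (17.4 − 15.1)/[(15.1 + 17.4)/2] = 2.3/16.25 ≈ 0.1415.
Arc elasticity E = %Δq/%ΔP ≈ 0.1065/0.1415 ≈ 0.75.
|E| < 1: supply is inelastic over this range.

0.75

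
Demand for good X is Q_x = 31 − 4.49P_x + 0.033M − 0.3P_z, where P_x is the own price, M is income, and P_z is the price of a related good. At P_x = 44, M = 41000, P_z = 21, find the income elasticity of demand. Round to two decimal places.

1.15

First evaluate Q_x: 31 − 4.49(44) + 0.033(41000) − 0.3(21) = 31 − 197.56 + 1353 − 6.3 = 1180.14.
∂Q_x/∂M = +0.033, so E_I = 0.033·(41000/1180.14) ≈ 1.15.
E_I > 1: normal good (luxury).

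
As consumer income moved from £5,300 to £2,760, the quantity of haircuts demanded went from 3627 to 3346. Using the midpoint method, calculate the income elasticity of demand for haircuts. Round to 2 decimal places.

0.13

%ΔQ = (3346 − 3627)/[(3627+3346)/2] = -281/3486.5 ≈ -0.0806.
%ΔI = (2,760 − 5,300)/[(5,300+2,760)/2] = -2540/4030 ≈ -0.6303.
E_I = %ΔQ/%ΔI ≈ 0.13.
E_I ∈ (0,1): normal good (necessity).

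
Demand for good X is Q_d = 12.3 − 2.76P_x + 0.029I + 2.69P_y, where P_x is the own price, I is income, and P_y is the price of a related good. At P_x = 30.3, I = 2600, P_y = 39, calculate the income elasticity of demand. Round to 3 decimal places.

0.692

First evaluate Q_d: 12.3 − 2.76(30.3) + 0.029(2600) + 2.69(39) = 12.3 − 83.628 + 75.4 + 104.91 = 108.982.
∂Q_d/∂I = +0.029, so E_I = 0.029·(2600/108.982) ≈ 0.692.
E_I ∈ (0,1): normal good (necessity).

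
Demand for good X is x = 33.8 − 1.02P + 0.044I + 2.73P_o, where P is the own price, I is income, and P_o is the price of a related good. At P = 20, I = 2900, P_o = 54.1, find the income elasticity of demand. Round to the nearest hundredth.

Evaluating quantity at (P, I, P_o) gives x = 33.8 − 1.02(20) + 0.044(2900) + 2.73(54.1) = 33.8 − 20.4 + 127.6 + 147.693 = 288.693.
∂x/∂I = +0.044, so E_I = 0.044·(2900/288.693) ≈ 0.44.
E_I ∈ (0,1): normal good (necessity).

0.44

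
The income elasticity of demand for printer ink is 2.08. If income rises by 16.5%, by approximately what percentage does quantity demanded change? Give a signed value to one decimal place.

%ΔQ ≈ E × %ΔI = (2.08) × (16.5%) ≈ 34.3%.

34.3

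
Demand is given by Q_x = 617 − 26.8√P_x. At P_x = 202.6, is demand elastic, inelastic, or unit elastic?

At P_x = 202.6, Q_x = 235.5352.
dQ_x/dP_x = −26.8/(2√P_x) = −26.8/(2·14.2338).
Point elasticity E = (dQ_x/dP_x)·(P_x/Q_x) = -0.9414 × 202.6/235.5352 ≈ -0.810.
|E| ≈ 0.810 < 1, so demand is inelastic.

inelastic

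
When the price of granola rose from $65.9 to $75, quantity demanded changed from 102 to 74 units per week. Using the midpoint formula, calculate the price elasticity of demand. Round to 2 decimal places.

-2.46

%ΔQ = (74 − 102)/[(102 + 74)/2] = -28/88 ≈ -0.3182.
%Δp = (75 − 65.9)/[(65.9 + 75)/2] = 9.1/70.45 ≈ 0.1292.
Arc elasticity E = %ΔQ/%Δp ≈ -0.3182/0.1292 ≈ -2.46.
|E| > 1: demand is elastic over this range.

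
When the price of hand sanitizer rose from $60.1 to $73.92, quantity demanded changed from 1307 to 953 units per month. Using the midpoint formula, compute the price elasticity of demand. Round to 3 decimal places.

%ΔQ = (953 − 1307)/[(1307 + 953)/2] = -354/1130 ≈ -0.3133.
%Δp = (73.92 − 60.1)/[(60.1 + 73.92)/2] = 13.82/67.01 ≈ 0.2062.
Arc elasticity E = %ΔQ/%Δp ≈ -0.3133/0.2062 ≈ -1.519.
|E| > 1: demand is elastic over this range.

-1.519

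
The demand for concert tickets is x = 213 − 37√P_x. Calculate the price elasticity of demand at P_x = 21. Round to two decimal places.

At P_x = 21, x = 43.4447.
dx/dP_x = −37/(2√P_x) = −37/(2·4.5826).
Point elasticity E = (dx/dP_x)·(P_x/x) = -4.037 × 21/43.4447 ≈ -1.95.
|E| > 1, so demand is elastic at this price.

-1.95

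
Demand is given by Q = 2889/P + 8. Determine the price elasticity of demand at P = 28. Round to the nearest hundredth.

At P = 28, Q = 111.1786.
dQ/dP = −2889/P² = −3.6849.
Point elasticity E = (dQ/dP)·(P/Q) = -3.6849 × 28/111.1786 ≈ -0.93.
|E| < 1, so demand is inelastic at this price.

-0.93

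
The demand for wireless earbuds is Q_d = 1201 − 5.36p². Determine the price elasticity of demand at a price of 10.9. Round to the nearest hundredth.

At p = 10.9, Q_d = 564.1784.
dQ_d/dp = −2·5.36·p = −116.848.
Point elasticity E = (dQ_d/dp)·(p/Q_d) = -116.848 × 10.9/564.1784 ≈ -2.26.
|E| > 1, so demand is elastic at this price.

-2.26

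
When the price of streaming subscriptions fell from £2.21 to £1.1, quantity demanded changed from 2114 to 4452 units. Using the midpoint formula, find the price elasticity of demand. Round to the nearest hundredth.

-1.06

%Δq = (4452 − 2114)/[(2114 + 4452)/2] = 2338/3283 ≈ 0.7122.
%Δp = (1.1 − 2.21)/[(2.21 + 1.1)/2] = -1.11/1.655 ≈ -0.6707.
Arc elasticity E = %Δq/%Δp ≈ 0.7122/-0.6707 ≈ -1.06.
|E| > 1: demand is elastic over this range.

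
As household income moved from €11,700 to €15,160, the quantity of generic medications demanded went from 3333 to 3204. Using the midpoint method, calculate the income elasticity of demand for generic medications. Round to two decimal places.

%ΔQ = (3204 − 3333)/[(3333+3204)/2] = -129/3268.5 ≈ -0.0395.
%ΔY = (15,160 − 11,700)/[(11,700+15,160)/2] = 3460/13430 ≈ 0.2576.
E_I = %ΔQ/%ΔY ≈ -0.15.
E_I < 0: inferior good.

-0.15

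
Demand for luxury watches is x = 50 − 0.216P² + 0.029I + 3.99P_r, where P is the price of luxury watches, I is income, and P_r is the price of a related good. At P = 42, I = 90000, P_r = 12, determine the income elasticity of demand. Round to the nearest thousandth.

Evaluating quantity at (P, I, P_r) gives x = 50 − 0.216(42)² + 0.029(90000) + 3.99(12) = 50 − 381.024 + 2610 + 47.88 = 2326.856.
∂x/∂I = +0.029, so E_I = 0.029·(90000/2326.856) ≈ 1.122.
E_I > 1: normal good (luxury).

1.122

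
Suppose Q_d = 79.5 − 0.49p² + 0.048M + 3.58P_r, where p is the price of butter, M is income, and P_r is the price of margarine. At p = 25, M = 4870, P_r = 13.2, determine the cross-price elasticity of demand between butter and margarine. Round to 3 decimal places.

0.871

Q_d = 79.5 − 0.49(25)² + 0.048(4870) + 3.58(13.2) = 79.5 − 306.25 + 233.76 + 47.256 = 54.266.
∂Q_d/∂P_r = +3.58, so E_xy = 3.58·(13.2/54.266) ≈ 0.871.
E_xy > 0: the goods are substitutes.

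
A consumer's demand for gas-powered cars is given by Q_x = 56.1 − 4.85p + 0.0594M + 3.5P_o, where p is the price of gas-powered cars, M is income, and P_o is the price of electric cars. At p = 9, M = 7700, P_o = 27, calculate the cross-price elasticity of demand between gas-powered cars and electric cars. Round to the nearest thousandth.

0.167

Evaluating quantity at (p, M, P_o) gives Q_x = 56.1 − 4.85(9) + 0.0594(7700) + 3.5(27) = 56.1 − 43.65 + 457.38 + 94.5 = 564.33.
∂Q_x/∂P_o = +3.5, so E_xy = 3.5·(27/564.33) ≈ 0.167.
E_xy > 0: the goods are substitutes.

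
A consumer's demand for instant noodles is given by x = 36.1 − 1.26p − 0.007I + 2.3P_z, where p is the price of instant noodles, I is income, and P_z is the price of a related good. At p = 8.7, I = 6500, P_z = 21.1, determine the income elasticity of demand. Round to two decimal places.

-1.62

Evaluating quantity at (p, I, P_z) gives x = 36.1 − 1.26(8.7) − 0.007(6500) + 2.3(21.1) = 36.1 − 10.962 − 45.5 + 48.53 = 28.168.
∂x/∂I = −0.007, so E_I = -0.007·(6500/28.168) ≈ -1.62.
E_I < 0: inferior good.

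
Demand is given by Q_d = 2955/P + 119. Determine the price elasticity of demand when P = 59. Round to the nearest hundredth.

At P = 59, Q_d = 169.0847.
dQ_d/dP = −2955/P² = −0.8489.
Point elasticity E = (dQ_d/dP)·(P/Q_d) = -0.8489 × 59/169.0847 ≈ -0.30.
|E| < 1, so demand is inelastic at this price.

-0.30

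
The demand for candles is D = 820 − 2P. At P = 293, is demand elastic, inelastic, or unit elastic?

At P = 293, D = 234.
dD/dP = −2.
Point elasticity E = (dD/dP)·(P/D) = -2 × 293/234 ≈ -2.504.
|E| ≈ 2.504 > 1, so demand is elastic.

elastic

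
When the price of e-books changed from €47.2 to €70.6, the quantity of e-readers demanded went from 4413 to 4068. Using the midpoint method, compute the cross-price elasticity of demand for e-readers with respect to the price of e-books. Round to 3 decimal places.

%ΔQ_x = (4068 − 4413)/[(4413+4068)/2] = -345/4240.5 ≈ -0.0814.
%ΔP_y = (70.6 − 47.2)/[(47.2+70.6)/2] ≈ 0.3973.
E_xy = -0.0814/0.3973 ≈ -0.205.
E_xy < 0, so e-readers and e-books are complements.

-0.205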